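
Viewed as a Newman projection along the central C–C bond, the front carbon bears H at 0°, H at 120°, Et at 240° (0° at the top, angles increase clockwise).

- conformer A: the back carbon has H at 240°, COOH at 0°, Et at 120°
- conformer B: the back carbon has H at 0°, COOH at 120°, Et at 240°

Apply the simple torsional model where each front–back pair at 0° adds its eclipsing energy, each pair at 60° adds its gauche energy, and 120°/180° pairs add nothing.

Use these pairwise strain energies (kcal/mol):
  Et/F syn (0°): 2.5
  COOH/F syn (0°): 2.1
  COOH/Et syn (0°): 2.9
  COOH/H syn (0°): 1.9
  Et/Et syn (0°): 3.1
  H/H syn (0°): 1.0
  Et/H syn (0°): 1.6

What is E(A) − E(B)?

A (eclipsed): H(0°)/COOH(0°) eclipsed 1.9; H(120°)/Et(120°) eclipsed 1.6; Et(240°)/H(240°) eclipsed 1.6 → 5.1 kcal/mol.
B (eclipsed): H(0°)/H(0°) eclipsed 1.0; H(120°)/COOH(120°) eclipsed 1.9; Et(240°)/Et(240°) eclipsed 3.1 → 6.0 kcal/mol.
E(A) − E(B) = 5.1 − 6.0 = -0.9 kcal/mol.

-0.9 kcal/mol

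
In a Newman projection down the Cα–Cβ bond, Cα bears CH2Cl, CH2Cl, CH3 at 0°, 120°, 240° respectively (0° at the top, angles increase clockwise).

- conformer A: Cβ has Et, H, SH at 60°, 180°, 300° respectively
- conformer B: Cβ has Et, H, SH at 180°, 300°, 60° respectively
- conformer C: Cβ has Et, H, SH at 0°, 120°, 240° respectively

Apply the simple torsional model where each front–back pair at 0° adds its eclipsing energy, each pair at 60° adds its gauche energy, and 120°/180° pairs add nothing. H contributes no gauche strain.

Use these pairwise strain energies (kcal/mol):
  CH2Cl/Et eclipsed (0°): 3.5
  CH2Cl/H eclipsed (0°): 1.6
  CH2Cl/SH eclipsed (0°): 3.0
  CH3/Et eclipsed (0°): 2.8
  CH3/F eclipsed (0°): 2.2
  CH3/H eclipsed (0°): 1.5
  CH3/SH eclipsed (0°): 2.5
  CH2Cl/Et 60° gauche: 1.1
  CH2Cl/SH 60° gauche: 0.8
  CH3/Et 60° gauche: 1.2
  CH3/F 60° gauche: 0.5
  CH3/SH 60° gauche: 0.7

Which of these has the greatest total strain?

C

A (staggered): CH2Cl–Et gauche, CH2Cl–SH gauche, CH2Cl–Et gauche, CH3–SH gauche; 1.1 + 0.8 + 1.1 + 0.7 = 3.7 kcal/mol.
B (staggered): CH2Cl–SH gauche, CH2Cl–Et gauche, CH2Cl–SH gauche, CH3–Et gauche; 0.8 + 1.1 + 0.8 + 1.2 = 3.9 kcal/mol.
C (eclipsed): CH2Cl–Et eclipsed, CH2Cl–H eclipsed, CH3–SH eclipsed; 3.5 + 1.6 + 2.5 = 7.6 kcal/mol.
C has the highest total (7.6 kcal/mol).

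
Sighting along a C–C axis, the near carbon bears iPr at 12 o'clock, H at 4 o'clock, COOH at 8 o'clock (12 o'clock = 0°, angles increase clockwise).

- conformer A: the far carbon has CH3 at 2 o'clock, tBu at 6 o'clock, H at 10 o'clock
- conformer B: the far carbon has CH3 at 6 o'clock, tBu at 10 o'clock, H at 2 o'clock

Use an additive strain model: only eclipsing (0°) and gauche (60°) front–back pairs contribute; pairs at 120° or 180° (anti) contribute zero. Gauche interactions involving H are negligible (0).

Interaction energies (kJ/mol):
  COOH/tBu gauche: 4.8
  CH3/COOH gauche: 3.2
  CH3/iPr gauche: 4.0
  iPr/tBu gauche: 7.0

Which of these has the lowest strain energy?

A

A (staggered): iPr–CH3 gauche, COOH–tBu gauche; 4.0 + 4.8 = 8.8 kJ/mol.
B (staggered): iPr–tBu gauche, COOH–CH3 gauche, COOH–tBu gauche; 7.0 + 3.2 + 4.8 = 15.0 kJ/mol.
A has the lowest total (8.8 kJ/mol).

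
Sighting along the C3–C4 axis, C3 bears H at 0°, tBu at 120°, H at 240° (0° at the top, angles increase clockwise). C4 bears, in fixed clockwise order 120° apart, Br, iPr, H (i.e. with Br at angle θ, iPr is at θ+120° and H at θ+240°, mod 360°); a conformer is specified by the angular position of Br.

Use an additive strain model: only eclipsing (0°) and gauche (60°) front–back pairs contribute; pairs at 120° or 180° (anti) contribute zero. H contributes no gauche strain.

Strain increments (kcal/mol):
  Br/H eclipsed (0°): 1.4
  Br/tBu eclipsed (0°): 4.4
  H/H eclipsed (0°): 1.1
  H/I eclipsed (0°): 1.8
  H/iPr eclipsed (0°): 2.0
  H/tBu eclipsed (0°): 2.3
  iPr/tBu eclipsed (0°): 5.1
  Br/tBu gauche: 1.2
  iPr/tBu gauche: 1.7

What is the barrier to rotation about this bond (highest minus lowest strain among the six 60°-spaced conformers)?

Br at 0° (eclipsed): H–Br eclipsed, tBu–iPr eclipsed, H–H eclipsed; 1.4 + 5.1 + 1.1 = 7.6 kcal/mol.
Br at 60° (staggered): tBu–Br gauche, tBu–iPr gauche; 1.2 + 1.7 = 2.9 kcal/mol.
Br at 120° (eclipsed): H–H eclipsed, tBu–Br eclipsed, H–iPr eclipsed; 1.1 + 4.4 + 2.0 = 7.5 kcal/mol.
Br at 180° (staggered): tBu–Br gauche; 1.2 = 1.2 kcal/mol.
Br at 240° (eclipsed): H–iPr eclipsed, tBu–H eclipsed, H–Br eclipsed; 2.0 + 2.3 + 1.4 = 5.7 kcal/mol.
Br at 300° (staggered): tBu–iPr gauche; 1.7 = 1.7 kcal/mol.
Max at 0° (7.6 kcal/mol), min at 180° (1.2 kcal/mol); barrier = 6.4 kcal/mol.

6.4 kcal/mol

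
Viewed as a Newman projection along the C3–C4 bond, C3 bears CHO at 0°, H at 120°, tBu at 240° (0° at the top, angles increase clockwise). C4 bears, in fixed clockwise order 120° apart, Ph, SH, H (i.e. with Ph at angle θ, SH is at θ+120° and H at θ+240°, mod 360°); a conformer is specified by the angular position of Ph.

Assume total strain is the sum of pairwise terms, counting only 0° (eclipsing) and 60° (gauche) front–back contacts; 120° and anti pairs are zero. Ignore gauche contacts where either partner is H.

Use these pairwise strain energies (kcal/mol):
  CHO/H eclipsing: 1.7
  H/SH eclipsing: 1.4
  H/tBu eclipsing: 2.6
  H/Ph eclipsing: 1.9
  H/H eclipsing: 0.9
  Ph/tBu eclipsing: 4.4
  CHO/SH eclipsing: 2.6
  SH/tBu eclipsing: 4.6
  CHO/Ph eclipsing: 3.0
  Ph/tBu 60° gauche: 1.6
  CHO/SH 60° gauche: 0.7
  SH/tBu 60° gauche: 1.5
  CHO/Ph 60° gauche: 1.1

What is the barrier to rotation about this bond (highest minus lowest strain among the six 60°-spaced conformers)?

Ph at 0° (eclipsed): CHO(0°)/Ph(0°) eclipsed 3.0; H(120°)/SH(120°) eclipsed 1.4; tBu(240°)/H(240°) eclipsed 2.6 → 7.0 kcal/mol.
Ph at 60° (staggered): CHO(0°)/Ph(60°) gauche 1.1; tBu(240°)/SH(180°) gauche 1.5 → 2.6 kcal/mol.
Ph at 120° (eclipsed): CHO(0°)/H(0°) eclipsed 1.7; H(120°)/Ph(120°) eclipsed 1.9; tBu(240°)/SH(240°) eclipsed 4.6 → 8.2 kcal/mol.
Ph at 180° (staggered): CHO(0°)/SH(300°) gauche 0.7; tBu(240°)/Ph(180°) gauche 1.6; tBu(240°)/SH(300°) gauche 1.5 → 3.8 kcal/mol.
Ph at 240° (eclipsed): CHO(0°)/SH(0°) eclipsed 2.6; H(120°)/H(120°) eclipsed 0.9; tBu(240°)/Ph(240°) eclipsed 4.4 → 7.9 kcal/mol.
Ph at 300° (staggered): CHO(0°)/Ph(300°) gauche 1.1; CHO(0°)/SH(60°) gauche 0.7; tBu(240°)/Ph(300°) gauche 1.6 → 3.4 kcal/mol.
Max at 120° (8.2 kcal/mol), min at 60° (2.6 kcal/mol); barrier = 5.6 kcal/mol.

5.6 kcal/mol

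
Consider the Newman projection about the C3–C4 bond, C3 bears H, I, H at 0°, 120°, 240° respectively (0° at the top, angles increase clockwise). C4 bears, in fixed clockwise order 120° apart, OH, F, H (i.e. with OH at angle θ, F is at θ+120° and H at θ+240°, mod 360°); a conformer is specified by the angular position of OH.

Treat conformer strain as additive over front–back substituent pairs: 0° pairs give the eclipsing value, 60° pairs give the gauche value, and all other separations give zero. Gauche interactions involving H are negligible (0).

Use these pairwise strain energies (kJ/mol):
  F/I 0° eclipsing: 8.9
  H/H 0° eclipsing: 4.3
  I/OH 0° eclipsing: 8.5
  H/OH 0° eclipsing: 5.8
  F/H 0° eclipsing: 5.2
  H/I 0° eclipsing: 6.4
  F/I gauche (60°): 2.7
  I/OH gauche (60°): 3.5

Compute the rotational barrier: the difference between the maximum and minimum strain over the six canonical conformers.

16.3 kJ/mol

OH at 0° (eclipsed): H–OH eclipsed, I–F eclipsed, H–H eclipsed; 5.8 + 8.9 + 4.3 = 19.0 kJ/mol.
OH at 60° (staggered): I–OH gauche, I–F gauche; 3.5 + 2.7 = 6.2 kJ/mol.
OH at 120° (eclipsed): H–H eclipsed, I–OH eclipsed, H–F eclipsed; 4.3 + 8.5 + 5.2 = 18.0 kJ/mol.
OH at 180° (staggered): I–OH gauche; 3.5 = 3.5 kJ/mol.
OH at 240° (eclipsed): H–F eclipsed, I–H eclipsed, H–OH eclipsed; 5.2 + 6.4 + 5.8 = 17.4 kJ/mol.
OH at 300° (staggered): I–F gauche; 2.7 = 2.7 kJ/mol.
Max at 0° (19.0 kJ/mol), min at 300° (2.7 kJ/mol); barrier = 16.3 kJ/mol.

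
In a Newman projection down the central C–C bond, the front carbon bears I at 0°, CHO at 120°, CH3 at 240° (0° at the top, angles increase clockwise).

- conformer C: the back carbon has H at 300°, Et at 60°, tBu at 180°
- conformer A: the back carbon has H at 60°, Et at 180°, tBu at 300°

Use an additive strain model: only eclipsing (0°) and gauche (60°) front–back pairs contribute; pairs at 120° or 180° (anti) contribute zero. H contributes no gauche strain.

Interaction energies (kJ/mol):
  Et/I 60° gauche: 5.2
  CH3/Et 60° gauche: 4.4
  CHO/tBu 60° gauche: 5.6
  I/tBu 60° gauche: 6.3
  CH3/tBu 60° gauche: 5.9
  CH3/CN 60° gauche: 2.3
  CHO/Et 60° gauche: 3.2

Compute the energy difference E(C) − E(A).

C (staggered): I(0°)/Et(60°) gauche 5.2; CHO(120°)/Et(60°) gauche 3.2; CHO(120°)/tBu(180°) gauche 5.6; CH3(240°)/tBu(180°) gauche 5.9 → 19.9 kJ/mol.
A (staggered): I(0°)/tBu(300°) gauche 6.3; CHO(120°)/Et(180°) gauche 3.2; CH3(240°)/Et(180°) gauche 4.4; CH3(240°)/tBu(300°) gauche 5.9 → 19.8 kJ/mol.
E(C) − E(A) = 19.9 − 19.8 = +0.1 kJ/mol.

+0.1 kJ/mol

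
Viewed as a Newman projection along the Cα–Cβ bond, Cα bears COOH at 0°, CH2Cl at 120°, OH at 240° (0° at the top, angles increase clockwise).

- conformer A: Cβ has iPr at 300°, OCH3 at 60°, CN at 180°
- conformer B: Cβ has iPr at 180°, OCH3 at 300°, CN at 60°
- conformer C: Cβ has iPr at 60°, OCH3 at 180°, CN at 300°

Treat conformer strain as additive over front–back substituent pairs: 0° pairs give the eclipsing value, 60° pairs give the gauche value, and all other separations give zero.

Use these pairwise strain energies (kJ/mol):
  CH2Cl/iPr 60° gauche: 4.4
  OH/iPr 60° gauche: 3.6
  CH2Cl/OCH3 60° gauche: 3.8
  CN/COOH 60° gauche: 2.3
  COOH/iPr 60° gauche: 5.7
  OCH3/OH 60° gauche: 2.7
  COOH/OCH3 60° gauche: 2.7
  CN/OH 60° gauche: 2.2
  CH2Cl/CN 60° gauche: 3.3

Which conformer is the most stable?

A (staggered): COOH(0°)/iPr(300°) gauche 5.7; COOH(0°)/OCH3(60°) gauche 2.7; CH2Cl(120°)/OCH3(60°) gauche 3.8; CH2Cl(120°)/CN(180°) gauche 3.3; OH(240°)/iPr(300°) gauche 3.6; OH(240°)/CN(180°) gauche 2.2 → 21.3 kJ/mol.
B (staggered): COOH(0°)/OCH3(300°) gauche 2.7; COOH(0°)/CN(60°) gauche 2.3; CH2Cl(120°)/iPr(180°) gauche 4.4; CH2Cl(120°)/CN(60°) gauche 3.3; OH(240°)/iPr(180°) gauche 3.6; OH(240°)/OCH3(300°) gauche 2.7 → 19.0 kJ/mol.
C (staggered): COOH(0°)/iPr(60°) gauche 5.7; COOH(0°)/CN(300°) gauche 2.3; CH2Cl(120°)/iPr(60°) gauche 4.4; CH2Cl(120°)/OCH3(180°) gauche 3.8; OH(240°)/OCH3(180°) gauche 2.7; OH(240°)/CN(300°) gauche 2.2 → 21.1 kJ/mol.
B has the lowest total (19.0 kJ/mol).

B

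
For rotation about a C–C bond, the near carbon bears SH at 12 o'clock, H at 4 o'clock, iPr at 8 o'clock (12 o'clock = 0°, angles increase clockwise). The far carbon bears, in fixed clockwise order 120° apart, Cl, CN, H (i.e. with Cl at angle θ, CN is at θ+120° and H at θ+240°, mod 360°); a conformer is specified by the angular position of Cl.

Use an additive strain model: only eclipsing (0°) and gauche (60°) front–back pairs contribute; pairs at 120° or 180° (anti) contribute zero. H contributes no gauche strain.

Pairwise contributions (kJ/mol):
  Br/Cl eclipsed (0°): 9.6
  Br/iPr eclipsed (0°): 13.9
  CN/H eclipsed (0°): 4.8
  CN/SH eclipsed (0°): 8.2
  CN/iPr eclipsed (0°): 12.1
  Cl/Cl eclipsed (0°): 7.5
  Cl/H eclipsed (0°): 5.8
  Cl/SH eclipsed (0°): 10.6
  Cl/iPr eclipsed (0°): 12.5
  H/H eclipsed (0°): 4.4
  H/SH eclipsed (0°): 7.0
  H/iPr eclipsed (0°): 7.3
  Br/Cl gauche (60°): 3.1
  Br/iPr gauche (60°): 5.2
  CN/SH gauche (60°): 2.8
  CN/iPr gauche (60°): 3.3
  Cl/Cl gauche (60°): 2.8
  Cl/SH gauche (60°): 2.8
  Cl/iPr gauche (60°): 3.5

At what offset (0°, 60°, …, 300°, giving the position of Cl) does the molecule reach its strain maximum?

240°

Cl at 0° (eclipsed): SH–Cl eclipsed, H–CN eclipsed, iPr–H eclipsed; 10.6 + 4.8 + 7.3 = 22.7 kJ/mol.
Cl at 60° (staggered): SH–Cl gauche, iPr–CN gauche; 2.8 + 3.3 = 6.1 kJ/mol.
Cl at 120° (eclipsed): SH–H eclipsed, H–Cl eclipsed, iPr–CN eclipsed; 7.0 + 5.8 + 12.1 = 24.9 kJ/mol.
Cl at 180° (staggered): SH–CN gauche, iPr–Cl gauche, iPr–CN gauche; 2.8 + 3.5 + 3.3 = 9.6 kJ/mol.
Cl at 240° (eclipsed): SH–CN eclipsed, H–H eclipsed, iPr–Cl eclipsed; 8.2 + 4.4 + 12.5 = 25.1 kJ/mol.
Cl at 300° (staggered): SH–Cl gauche, SH–CN gauche, iPr–Cl gauche; 2.8 + 2.8 + 3.5 = 9.1 kJ/mol.
The maximum (25.1 kJ/mol) occurs with Cl at 240°.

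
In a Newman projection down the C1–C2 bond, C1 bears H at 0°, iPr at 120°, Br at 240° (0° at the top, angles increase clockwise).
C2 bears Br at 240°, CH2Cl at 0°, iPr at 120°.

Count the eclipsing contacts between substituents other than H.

2

Non-H eclipsing pairs: iPr(120°)/iPr(120°); Br(240°)/Br(240°) — 2 interactions.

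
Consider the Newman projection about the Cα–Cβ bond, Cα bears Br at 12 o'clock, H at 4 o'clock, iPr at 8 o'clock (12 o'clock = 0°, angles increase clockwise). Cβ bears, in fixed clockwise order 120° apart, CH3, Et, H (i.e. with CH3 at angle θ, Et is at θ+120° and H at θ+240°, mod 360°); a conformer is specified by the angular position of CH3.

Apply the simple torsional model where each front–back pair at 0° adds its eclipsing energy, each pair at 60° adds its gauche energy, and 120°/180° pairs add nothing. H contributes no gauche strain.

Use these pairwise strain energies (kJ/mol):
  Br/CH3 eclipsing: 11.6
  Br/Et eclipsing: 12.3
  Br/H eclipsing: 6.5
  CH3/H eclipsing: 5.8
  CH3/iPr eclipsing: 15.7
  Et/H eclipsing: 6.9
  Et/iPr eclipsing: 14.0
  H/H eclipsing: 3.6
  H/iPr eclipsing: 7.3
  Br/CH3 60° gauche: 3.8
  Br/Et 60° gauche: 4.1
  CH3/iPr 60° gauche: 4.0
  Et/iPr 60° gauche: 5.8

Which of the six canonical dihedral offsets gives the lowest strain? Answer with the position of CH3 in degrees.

CH3 at 0° (eclipsed): Br–CH3 eclipsed, H–Et eclipsed, iPr–H eclipsed; 11.6 + 6.9 + 7.3 = 25.8 kJ/mol.
CH3 at 60° (staggered): Br–CH3 gauche, iPr–Et gauche; 3.8 + 5.8 = 9.6 kJ/mol.
CH3 at 120° (eclipsed): Br–H eclipsed, H–CH3 eclipsed, iPr–Et eclipsed; 6.5 + 5.8 + 14.0 = 26.3 kJ/mol.
CH3 at 180° (staggered): Br–Et gauche, iPr–CH3 gauche, iPr–Et gauche; 4.1 + 4.0 + 5.8 = 13.9 kJ/mol.
CH3 at 240° (eclipsed): Br–Et eclipsed, H–H eclipsed, iPr–CH3 eclipsed; 12.3 + 3.6 + 15.7 = 31.6 kJ/mol.
CH3 at 300° (staggered): Br–CH3 gauche, Br–Et gauche, iPr–CH3 gauche; 3.8 + 4.1 + 4.0 = 11.9 kJ/mol.
The minimum (9.6 kJ/mol) occurs with CH3 at 60°.

60°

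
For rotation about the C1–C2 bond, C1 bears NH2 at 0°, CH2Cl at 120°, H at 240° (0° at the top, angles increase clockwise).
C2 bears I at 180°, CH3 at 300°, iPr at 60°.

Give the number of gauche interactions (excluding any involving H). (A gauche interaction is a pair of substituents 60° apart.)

4

Non-H gauche pairs: NH2(0°)/CH3(300°); NH2(0°)/iPr(60°); CH2Cl(120°)/I(180°); CH2Cl(120°)/iPr(60°) — 4 interactions.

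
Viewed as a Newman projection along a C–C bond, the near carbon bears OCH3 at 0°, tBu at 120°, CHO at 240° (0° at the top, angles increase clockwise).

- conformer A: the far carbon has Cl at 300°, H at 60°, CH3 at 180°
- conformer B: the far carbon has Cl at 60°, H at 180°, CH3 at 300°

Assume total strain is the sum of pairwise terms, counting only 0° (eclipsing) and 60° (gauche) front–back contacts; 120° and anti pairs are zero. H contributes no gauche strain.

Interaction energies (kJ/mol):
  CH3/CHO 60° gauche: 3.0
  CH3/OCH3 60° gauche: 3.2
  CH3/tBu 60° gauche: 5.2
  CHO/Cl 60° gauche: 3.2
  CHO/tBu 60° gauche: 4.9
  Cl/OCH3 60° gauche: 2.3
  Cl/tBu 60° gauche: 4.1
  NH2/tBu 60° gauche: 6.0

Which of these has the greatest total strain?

A (staggered): OCH3–Cl gauche, tBu–CH3 gauche, CHO–Cl gauche, CHO–CH3 gauche; 2.3 + 5.2 + 3.2 + 3.0 = 13.7 kJ/mol.
B (staggered): OCH3–Cl gauche, OCH3–CH3 gauche, tBu–Cl gauche, CHO–CH3 gauche; 2.3 + 3.2 + 4.1 + 3.0 = 12.6 kJ/mol.
A has the highest total (13.7 kJ/mol).

A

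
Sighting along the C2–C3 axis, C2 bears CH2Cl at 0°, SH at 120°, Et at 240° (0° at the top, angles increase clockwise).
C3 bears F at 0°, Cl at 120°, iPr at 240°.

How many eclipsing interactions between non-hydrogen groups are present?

3

Non-H eclipsing pairs: CH2Cl(0°)/F(0°); SH(120°)/Cl(120°); Et(240°)/iPr(240°) — 3 interactions.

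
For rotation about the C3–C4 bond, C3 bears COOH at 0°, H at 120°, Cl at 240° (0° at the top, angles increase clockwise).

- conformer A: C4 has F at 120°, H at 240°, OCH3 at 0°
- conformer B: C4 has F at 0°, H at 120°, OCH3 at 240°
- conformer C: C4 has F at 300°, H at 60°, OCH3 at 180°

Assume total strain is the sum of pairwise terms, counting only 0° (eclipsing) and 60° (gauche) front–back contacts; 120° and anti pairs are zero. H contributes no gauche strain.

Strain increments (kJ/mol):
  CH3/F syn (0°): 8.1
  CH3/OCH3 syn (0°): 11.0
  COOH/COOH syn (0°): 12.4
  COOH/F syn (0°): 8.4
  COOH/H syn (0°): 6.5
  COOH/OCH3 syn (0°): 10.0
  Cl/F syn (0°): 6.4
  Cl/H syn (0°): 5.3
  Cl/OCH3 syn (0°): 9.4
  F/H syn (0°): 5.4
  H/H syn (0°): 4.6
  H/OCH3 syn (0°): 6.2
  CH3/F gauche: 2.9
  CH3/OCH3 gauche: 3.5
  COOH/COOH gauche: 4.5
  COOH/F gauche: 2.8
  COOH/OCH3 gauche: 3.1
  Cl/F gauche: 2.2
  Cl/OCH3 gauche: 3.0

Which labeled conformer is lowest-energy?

A (eclipsed): COOH–OCH3 eclipsed, H–F eclipsed, Cl–H eclipsed; 10.0 + 5.4 + 5.3 = 20.7 kJ/mol.
B (eclipsed): COOH–F eclipsed, H–H eclipsed, Cl–OCH3 eclipsed; 8.4 + 4.6 + 9.4 = 22.4 kJ/mol.
C (staggered): COOH–F gauche, Cl–F gauche, Cl–OCH3 gauche; 2.8 + 2.2 + 3.0 = 8.0 kJ/mol.
C has the lowest total (8.0 kJ/mol).

C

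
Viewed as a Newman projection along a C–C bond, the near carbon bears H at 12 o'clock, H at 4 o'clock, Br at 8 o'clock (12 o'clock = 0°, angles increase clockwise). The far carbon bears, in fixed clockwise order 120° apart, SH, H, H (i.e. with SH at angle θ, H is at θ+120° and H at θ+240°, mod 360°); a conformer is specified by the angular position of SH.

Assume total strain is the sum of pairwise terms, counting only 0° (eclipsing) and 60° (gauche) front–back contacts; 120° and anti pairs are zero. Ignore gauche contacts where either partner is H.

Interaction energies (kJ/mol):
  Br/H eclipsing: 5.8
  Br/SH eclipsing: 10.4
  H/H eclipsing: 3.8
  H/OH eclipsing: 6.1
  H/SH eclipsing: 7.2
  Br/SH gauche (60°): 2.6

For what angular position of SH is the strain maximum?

240°

SH at 0° is eclipsed. H at 0° is eclipsed with SH at 0° (7.2); H at 120° is eclipsed with H at 120° (3.8); Br at 240° is eclipsed with H at 240° (5.8). Total 16.8 kJ/mol.
SH at 60° (staggered): no non-H gauche contacts → 0.0 kJ/mol.
SH at 120° is eclipsed. H at 0° is eclipsed with H at 0° (3.8); H at 120° is eclipsed with SH at 120° (7.2); Br at 240° is eclipsed with H at 240° (5.8). Total 16.8 kJ/mol.
SH at 180° is staggered. Br at 240° is gauche with SH at 180° (2.6). Total 2.6 kJ/mol.
SH at 240° is eclipsed. H at 0° is eclipsed with H at 0° (3.8); H at 120° is eclipsed with H at 120° (3.8); Br at 240° is eclipsed with SH at 240° (10.4). Total 18.0 kJ/mol.
SH at 300° is staggered. Br at 240° is gauche with SH at 300° (2.6). Total 2.6 kJ/mol.
The maximum (18.0 kJ/mol) occurs with SH at 240°.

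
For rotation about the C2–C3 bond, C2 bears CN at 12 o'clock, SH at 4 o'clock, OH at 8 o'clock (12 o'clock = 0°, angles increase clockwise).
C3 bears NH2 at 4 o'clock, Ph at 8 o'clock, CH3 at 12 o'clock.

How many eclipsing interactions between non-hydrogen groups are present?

Non-H eclipsing pairs: CN(0°)/CH3(0°); SH(120°)/NH2(120°); OH(240°)/Ph(240°) — 3 interactions.

3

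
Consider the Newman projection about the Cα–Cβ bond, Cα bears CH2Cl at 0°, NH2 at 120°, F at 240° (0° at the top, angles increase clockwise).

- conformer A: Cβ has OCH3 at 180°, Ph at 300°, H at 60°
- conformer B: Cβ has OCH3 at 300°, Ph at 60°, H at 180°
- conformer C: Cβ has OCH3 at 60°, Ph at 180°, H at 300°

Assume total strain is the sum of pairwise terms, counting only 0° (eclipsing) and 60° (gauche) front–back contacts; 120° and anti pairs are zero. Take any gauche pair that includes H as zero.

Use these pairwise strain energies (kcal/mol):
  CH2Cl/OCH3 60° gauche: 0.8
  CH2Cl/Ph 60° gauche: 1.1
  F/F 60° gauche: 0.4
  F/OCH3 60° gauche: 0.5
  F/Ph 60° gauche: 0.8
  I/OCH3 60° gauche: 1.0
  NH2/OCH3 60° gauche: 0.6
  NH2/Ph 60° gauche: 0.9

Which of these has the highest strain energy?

A is staggered. CH2Cl at 0° is gauche with Ph at 300° (1.1); NH2 at 120° is gauche with OCH3 at 180° (0.6); F at 240° is gauche with OCH3 at 180° (0.5); F at 240° is gauche with Ph at 300° (0.8). Total 3.0 kcal/mol.
B is staggered. CH2Cl at 0° is gauche with OCH3 at 300° (0.8); CH2Cl at 0° is gauche with Ph at 60° (1.1); NH2 at 120° is gauche with Ph at 60° (0.9); F at 240° is gauche with OCH3 at 300° (0.5). Total 3.3 kcal/mol.
C is staggered. CH2Cl at 0° is gauche with OCH3 at 60° (0.8); NH2 at 120° is gauche with OCH3 at 60° (0.6); NH2 at 120° is gauche with Ph at 180° (0.9); F at 240° is gauche with Ph at 180° (0.8). Total 3.1 kcal/mol.
B has the highest total (3.3 kcal/mol).

B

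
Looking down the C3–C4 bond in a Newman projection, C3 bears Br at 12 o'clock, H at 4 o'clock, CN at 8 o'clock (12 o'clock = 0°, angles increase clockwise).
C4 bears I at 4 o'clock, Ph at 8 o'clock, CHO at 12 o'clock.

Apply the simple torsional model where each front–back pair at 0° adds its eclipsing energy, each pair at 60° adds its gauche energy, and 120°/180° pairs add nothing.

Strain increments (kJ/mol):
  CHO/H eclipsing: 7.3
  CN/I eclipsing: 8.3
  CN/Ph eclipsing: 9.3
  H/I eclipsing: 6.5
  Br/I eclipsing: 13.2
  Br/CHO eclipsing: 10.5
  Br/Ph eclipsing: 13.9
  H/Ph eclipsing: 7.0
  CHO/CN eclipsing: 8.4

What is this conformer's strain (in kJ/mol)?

This conformer is eclipsed. Br at 0° is eclipsed with CHO at 0° (10.5); H at 120° is eclipsed with I at 120° (6.5); CN at 240° is eclipsed with Ph at 240° (9.3). Total 26.3 kJ/mol.

26.3 kJ/mol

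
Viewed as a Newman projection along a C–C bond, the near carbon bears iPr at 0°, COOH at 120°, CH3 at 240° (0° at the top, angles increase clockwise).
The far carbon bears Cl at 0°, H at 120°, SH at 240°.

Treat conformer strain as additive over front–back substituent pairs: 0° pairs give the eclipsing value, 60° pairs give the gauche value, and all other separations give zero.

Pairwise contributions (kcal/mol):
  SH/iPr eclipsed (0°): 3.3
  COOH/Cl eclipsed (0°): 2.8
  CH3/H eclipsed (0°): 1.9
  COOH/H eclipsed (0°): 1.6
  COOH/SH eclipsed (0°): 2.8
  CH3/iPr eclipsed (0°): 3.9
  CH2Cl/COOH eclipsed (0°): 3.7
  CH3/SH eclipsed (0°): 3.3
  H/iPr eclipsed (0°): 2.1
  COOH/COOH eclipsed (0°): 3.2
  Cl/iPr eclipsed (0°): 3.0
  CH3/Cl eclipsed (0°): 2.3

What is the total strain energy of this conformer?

7.9 kcal/mol

This conformer (eclipsed): iPr(0°)/Cl(0°) eclipsed 3.0; COOH(120°)/H(120°) eclipsed 1.6; CH3(240°)/SH(240°) eclipsed 3.3 → 7.9 kcal/mol.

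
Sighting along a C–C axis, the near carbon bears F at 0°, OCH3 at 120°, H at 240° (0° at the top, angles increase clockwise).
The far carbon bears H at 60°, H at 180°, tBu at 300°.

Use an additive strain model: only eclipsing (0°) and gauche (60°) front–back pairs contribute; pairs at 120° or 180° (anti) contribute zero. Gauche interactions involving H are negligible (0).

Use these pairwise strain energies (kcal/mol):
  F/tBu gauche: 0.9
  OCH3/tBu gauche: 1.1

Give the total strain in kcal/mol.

0.9 kcal/mol

This conformer (staggered): F–tBu gauche; 0.9 = 0.9 kcal/mol.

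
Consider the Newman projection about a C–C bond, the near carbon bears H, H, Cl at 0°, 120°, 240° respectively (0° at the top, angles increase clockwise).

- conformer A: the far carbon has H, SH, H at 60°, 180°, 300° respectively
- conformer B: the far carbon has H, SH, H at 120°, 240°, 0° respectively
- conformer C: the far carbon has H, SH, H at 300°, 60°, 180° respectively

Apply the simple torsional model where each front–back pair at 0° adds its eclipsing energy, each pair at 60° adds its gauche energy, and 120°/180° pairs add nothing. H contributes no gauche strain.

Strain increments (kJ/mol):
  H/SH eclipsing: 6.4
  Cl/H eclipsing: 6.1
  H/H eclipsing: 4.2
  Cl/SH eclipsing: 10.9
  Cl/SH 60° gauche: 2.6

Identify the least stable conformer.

B

A (staggered): Cl–SH gauche; 2.6 = 2.6 kJ/mol.
B (eclipsed): H–H eclipsed, H–H eclipsed, Cl–SH eclipsed; 4.2 + 4.2 + 10.9 = 19.3 kJ/mol.
C (staggered): no non-H gauche contacts → 0.0 kJ/mol.
B has the highest total (19.3 kJ/mol).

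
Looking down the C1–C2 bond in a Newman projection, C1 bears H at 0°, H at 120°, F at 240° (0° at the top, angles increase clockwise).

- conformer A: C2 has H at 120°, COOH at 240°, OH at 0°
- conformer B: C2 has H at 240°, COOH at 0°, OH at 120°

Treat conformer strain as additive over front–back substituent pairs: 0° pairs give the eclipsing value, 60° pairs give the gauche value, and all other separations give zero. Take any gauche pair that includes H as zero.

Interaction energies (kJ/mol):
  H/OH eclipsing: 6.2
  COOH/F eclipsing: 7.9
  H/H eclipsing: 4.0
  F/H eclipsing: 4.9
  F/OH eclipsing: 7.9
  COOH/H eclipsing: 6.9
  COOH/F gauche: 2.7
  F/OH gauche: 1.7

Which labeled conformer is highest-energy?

A

A (eclipsed): H(0°)/OH(0°) eclipsed 6.2; H(120°)/H(120°) eclipsed 4.0; F(240°)/COOH(240°) eclipsed 7.9 → 18.1 kJ/mol.
B (eclipsed): H(0°)/COOH(0°) eclipsed 6.9; H(120°)/OH(120°) eclipsed 6.2; F(240°)/H(240°) eclipsed 4.9 → 18.0 kJ/mol.
A has the highest total (18.1 kJ/mol).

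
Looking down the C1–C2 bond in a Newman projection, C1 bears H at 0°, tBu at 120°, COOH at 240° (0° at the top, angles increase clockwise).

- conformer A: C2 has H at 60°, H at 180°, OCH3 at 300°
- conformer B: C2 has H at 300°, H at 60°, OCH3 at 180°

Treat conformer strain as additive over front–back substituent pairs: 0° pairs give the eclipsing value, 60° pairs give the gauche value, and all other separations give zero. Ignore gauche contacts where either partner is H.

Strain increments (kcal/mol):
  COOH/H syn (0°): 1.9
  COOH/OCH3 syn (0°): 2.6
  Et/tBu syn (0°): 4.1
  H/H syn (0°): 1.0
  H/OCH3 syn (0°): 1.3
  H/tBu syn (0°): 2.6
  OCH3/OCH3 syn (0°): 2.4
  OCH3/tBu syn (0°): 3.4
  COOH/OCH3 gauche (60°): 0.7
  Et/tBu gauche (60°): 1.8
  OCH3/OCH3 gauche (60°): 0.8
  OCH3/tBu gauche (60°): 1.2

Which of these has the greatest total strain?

A (staggered): COOH–OCH3 gauche; 0.7 = 0.7 kcal/mol.
B (staggered): tBu–OCH3 gauche, COOH–OCH3 gauche; 1.2 + 0.7 = 1.9 kcal/mol.
B has the highest total (1.9 kcal/mol).

B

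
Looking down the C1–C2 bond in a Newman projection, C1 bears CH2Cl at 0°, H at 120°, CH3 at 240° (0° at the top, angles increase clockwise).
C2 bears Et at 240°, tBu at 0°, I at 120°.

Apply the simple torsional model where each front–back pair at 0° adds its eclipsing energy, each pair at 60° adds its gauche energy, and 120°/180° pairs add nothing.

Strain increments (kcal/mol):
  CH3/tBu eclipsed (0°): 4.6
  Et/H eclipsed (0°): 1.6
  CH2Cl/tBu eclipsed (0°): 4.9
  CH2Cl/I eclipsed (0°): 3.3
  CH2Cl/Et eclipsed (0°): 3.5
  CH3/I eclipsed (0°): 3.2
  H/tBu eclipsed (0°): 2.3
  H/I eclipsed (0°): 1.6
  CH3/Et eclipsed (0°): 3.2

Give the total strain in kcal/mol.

9.7 kcal/mol

This conformer is eclipsed. CH2Cl at 0° is eclipsed with tBu at 0° (4.9); H at 120° is eclipsed with I at 120° (1.6); CH3 at 240° is eclipsed with Et at 240° (3.2). Total 9.7 kcal/mol.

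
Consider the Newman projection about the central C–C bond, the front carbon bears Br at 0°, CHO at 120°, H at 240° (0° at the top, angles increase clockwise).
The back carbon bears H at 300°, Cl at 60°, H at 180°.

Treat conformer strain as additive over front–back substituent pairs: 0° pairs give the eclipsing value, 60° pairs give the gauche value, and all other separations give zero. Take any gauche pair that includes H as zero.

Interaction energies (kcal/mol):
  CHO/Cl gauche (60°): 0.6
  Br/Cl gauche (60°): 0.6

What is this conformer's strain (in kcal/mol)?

This conformer (staggered): Br(0°)/Cl(60°) gauche 0.6; CHO(120°)/Cl(60°) gauche 0.6 → 1.2 kcal/mol.

1.2 kcal/mol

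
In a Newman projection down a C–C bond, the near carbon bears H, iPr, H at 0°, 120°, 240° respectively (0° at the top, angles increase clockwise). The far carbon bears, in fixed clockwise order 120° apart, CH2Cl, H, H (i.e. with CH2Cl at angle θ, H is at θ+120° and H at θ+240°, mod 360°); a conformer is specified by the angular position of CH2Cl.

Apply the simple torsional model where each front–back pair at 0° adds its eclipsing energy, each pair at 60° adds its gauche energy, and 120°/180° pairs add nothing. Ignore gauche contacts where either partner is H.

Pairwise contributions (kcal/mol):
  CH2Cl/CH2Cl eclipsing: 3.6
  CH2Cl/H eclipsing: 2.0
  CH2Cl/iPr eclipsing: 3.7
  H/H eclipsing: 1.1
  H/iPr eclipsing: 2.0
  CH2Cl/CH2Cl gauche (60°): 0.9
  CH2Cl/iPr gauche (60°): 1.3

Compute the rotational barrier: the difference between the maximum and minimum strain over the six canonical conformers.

5.9 kcal/mol

CH2Cl at 0° is eclipsed. H at 0° is eclipsed with CH2Cl at 0° (2.0); iPr at 120° is eclipsed with H at 120° (2.0); H at 240° is eclipsed with H at 240° (1.1). Total 5.1 kcal/mol.
CH2Cl at 60° is staggered. iPr at 120° is gauche with CH2Cl at 60° (1.3). Total 1.3 kcal/mol.
CH2Cl at 120° is eclipsed. H at 0° is eclipsed with H at 0° (1.1); iPr at 120° is eclipsed with CH2Cl at 120° (3.7); H at 240° is eclipsed with H at 240° (1.1). Total 5.9 kcal/mol.
CH2Cl at 180° is staggered. iPr at 120° is gauche with CH2Cl at 180° (1.3). Total 1.3 kcal/mol.
CH2Cl at 240° is eclipsed. H at 0° is eclipsed with H at 0° (1.1); iPr at 120° is eclipsed with H at 120° (2.0); H at 240° is eclipsed with CH2Cl at 240° (2.0). Total 5.1 kcal/mol.
CH2Cl at 300° (staggered): no non-H gauche contacts → 0.0 kcal/mol.
Max at 120° (5.9 kcal/mol), min at 300° (0.0 kcal/mol); barrier = 5.9 kcal/mol.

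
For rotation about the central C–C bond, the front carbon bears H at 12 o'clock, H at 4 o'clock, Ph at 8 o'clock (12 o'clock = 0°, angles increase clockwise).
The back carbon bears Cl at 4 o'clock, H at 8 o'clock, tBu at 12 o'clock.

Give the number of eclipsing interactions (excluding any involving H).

Every eclipsing pair involves H, so the count is 0.

0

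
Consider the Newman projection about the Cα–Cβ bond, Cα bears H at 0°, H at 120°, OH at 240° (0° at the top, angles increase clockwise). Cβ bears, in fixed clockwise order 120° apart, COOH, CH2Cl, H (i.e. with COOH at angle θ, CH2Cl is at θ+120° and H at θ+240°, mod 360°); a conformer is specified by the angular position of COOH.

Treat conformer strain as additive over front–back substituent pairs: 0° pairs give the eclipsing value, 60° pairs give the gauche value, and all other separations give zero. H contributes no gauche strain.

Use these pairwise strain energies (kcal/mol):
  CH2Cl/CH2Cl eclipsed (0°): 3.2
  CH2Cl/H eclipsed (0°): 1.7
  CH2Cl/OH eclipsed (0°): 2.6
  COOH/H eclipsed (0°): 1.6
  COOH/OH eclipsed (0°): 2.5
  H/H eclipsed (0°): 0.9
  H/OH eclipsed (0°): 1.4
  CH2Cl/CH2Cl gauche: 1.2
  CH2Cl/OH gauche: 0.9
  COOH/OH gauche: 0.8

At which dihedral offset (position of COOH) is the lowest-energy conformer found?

300°

COOH at 0° (eclipsed): H–COOH eclipsed, H–CH2Cl eclipsed, OH–H eclipsed; 1.6 + 1.7 + 1.4 = 4.7 kcal/mol.
COOH at 60° (staggered): OH–CH2Cl gauche; 0.9 = 0.9 kcal/mol.
COOH at 120° (eclipsed): H–H eclipsed, H–COOH eclipsed, OH–CH2Cl eclipsed; 0.9 + 1.6 + 2.6 = 5.1 kcal/mol.
COOH at 180° (staggered): OH–COOH gauche, OH–CH2Cl gauche; 0.8 + 0.9 = 1.7 kcal/mol.
COOH at 240° (eclipsed): H–CH2Cl eclipsed, H–H eclipsed, OH–COOH eclipsed; 1.7 + 0.9 + 2.5 = 5.1 kcal/mol.
COOH at 300° (staggered): OH–COOH gauche; 0.8 = 0.8 kcal/mol.
The minimum (0.8 kcal/mol) occurs with COOH at 300°.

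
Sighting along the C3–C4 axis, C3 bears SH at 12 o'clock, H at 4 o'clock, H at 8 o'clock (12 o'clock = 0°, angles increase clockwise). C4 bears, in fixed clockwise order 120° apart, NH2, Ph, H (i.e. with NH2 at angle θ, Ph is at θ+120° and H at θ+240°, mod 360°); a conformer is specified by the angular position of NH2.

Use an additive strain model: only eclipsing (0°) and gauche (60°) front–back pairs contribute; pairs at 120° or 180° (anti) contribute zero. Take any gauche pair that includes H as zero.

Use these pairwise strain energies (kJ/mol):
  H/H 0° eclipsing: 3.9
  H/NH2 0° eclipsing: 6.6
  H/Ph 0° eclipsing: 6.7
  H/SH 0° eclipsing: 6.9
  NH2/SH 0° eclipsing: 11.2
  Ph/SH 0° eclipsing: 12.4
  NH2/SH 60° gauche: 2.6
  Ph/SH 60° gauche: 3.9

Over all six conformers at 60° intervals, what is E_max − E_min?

20.3 kJ/mol

NH2 at 0° (eclipsed): SH–NH2 eclipsed, H–Ph eclipsed, H–H eclipsed; 11.2 + 6.7 + 3.9 = 21.8 kJ/mol.
NH2 at 60° (staggered): SH–NH2 gauche; 2.6 = 2.6 kJ/mol.
NH2 at 120° (eclipsed): SH–H eclipsed, H–NH2 eclipsed, H–Ph eclipsed; 6.9 + 6.6 + 6.7 = 20.2 kJ/mol.
NH2 at 180° (staggered): SH–Ph gauche; 3.9 = 3.9 kJ/mol.
NH2 at 240° (eclipsed): SH–Ph eclipsed, H–H eclipsed, H–NH2 eclipsed; 12.4 + 3.9 + 6.6 = 22.9 kJ/mol.
NH2 at 300° (staggered): SH–NH2 gauche, SH–Ph gauche; 2.6 + 3.9 = 6.5 kJ/mol.
Max at 240° (22.9 kJ/mol), min at 60° (2.6 kJ/mol); barrier = 20.3 kJ/mol.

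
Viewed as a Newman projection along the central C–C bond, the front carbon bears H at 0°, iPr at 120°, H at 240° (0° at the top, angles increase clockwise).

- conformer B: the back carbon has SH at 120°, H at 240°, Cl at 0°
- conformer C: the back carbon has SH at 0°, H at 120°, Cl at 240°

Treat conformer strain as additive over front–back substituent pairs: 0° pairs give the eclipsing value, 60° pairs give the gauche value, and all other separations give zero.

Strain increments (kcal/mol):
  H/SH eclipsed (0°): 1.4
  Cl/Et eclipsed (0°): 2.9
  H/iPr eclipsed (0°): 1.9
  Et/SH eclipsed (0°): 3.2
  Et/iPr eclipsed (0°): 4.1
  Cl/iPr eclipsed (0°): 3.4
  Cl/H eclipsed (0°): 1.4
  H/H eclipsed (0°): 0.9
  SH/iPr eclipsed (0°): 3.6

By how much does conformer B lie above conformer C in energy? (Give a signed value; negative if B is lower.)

B (eclipsed): H(0°)/Cl(0°) eclipsed 1.4; iPr(120°)/SH(120°) eclipsed 3.6; H(240°)/H(240°) eclipsed 0.9 → 5.9 kcal/mol.
C (eclipsed): H(0°)/SH(0°) eclipsed 1.4; iPr(120°)/H(120°) eclipsed 1.9; H(240°)/Cl(240°) eclipsed 1.4 → 4.7 kcal/mol.
E(B) − E(C) = 5.9 − 4.7 = +1.2 kcal/mol.

+1.2 kcal/mol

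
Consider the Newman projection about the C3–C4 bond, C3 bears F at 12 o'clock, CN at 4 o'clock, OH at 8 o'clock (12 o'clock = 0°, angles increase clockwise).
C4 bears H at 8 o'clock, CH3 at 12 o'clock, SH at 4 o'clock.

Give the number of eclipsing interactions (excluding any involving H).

Non-H eclipsing pairs: F(0°)/CH3(0°); CN(120°)/SH(120°) — 2 interactions.

2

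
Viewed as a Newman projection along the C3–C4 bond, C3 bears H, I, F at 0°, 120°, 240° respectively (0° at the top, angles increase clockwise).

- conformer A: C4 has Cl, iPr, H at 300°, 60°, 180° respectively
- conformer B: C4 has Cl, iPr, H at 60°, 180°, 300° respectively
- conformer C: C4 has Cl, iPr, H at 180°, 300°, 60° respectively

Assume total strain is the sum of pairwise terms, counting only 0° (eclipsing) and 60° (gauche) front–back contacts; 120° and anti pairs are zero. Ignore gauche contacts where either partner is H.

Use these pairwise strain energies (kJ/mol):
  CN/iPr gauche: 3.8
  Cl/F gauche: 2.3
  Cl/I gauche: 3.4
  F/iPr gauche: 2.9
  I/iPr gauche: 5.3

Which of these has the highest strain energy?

A (staggered): I(120°)/iPr(60°) gauche 5.3; F(240°)/Cl(300°) gauche 2.3 → 7.6 kJ/mol.
B (staggered): I(120°)/Cl(60°) gauche 3.4; I(120°)/iPr(180°) gauche 5.3; F(240°)/iPr(180°) gauche 2.9 → 11.6 kJ/mol.
C (staggered): I(120°)/Cl(180°) gauche 3.4; F(240°)/Cl(180°) gauche 2.3; F(240°)/iPr(300°) gauche 2.9 → 8.6 kJ/mol.
B has the highest total (11.6 kJ/mol).

B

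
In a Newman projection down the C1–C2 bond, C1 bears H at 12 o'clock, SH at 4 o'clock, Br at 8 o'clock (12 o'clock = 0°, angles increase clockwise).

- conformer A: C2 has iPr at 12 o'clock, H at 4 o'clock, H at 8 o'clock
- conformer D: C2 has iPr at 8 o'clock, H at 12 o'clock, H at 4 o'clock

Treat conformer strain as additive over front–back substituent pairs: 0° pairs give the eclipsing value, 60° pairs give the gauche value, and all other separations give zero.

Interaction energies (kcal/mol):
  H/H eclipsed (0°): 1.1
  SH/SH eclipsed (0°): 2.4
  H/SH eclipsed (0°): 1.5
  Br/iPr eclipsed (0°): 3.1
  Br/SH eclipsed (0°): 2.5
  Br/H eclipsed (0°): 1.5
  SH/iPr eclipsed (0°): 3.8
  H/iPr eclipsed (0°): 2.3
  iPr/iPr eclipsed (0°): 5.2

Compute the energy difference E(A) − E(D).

-0.4 kcal/mol

A (eclipsed): H–iPr eclipsed, SH–H eclipsed, Br–H eclipsed; 2.3 + 1.5 + 1.5 = 5.3 kcal/mol.
D (eclipsed): H–H eclipsed, SH–H eclipsed, Br–iPr eclipsed; 1.1 + 1.5 + 3.1 = 5.7 kcal/mol.
E(A) − E(D) = 5.3 − 5.7 = -0.4 kcal/mol.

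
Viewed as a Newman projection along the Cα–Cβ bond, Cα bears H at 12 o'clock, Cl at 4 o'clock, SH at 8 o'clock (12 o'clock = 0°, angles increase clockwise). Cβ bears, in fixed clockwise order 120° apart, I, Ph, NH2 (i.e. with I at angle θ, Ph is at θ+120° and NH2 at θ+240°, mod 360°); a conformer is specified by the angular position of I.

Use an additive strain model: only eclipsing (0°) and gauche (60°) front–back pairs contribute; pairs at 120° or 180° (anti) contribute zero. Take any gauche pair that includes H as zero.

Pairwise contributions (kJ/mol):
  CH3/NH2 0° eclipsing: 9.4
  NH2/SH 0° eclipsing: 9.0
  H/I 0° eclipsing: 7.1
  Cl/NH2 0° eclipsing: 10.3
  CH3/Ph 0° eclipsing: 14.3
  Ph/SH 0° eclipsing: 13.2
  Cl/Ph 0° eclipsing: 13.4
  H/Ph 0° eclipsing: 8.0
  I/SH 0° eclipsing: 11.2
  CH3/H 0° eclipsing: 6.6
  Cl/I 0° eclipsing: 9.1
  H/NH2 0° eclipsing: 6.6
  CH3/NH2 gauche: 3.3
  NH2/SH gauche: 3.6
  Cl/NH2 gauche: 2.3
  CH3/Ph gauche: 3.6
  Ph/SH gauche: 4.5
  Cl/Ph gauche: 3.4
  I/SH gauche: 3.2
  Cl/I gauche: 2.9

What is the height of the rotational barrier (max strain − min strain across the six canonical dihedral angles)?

17.0 kJ/mol

I at 0° is eclipsed. H at 0° is eclipsed with I at 0° (7.1); Cl at 120° is eclipsed with Ph at 120° (13.4); SH at 240° is eclipsed with NH2 at 240° (9.0). Total 29.5 kJ/mol.
I at 60° is staggered. Cl at 120° is gauche with I at 60° (2.9); Cl at 120° is gauche with Ph at 180° (3.4); SH at 240° is gauche with Ph at 180° (4.5); SH at 240° is gauche with NH2 at 300° (3.6). Total 14.4 kJ/mol.
I at 120° is eclipsed. H at 0° is eclipsed with NH2 at 0° (6.6); Cl at 120° is eclipsed with I at 120° (9.1); SH at 240° is eclipsed with Ph at 240° (13.2). Total 28.9 kJ/mol.
I at 180° is staggered. Cl at 120° is gauche with I at 180° (2.9); Cl at 120° is gauche with NH2 at 60° (2.3); SH at 240° is gauche with I at 180° (3.2); SH at 240° is gauche with Ph at 300° (4.5). Total 12.9 kJ/mol.
I at 240° is eclipsed. H at 0° is eclipsed with Ph at 0° (8.0); Cl at 120° is eclipsed with NH2 at 120° (10.3); SH at 240° is eclipsed with I at 240° (11.2). Total 29.5 kJ/mol.
I at 300° is staggered. Cl at 120° is gauche with Ph at 60° (3.4); Cl at 120° is gauche with NH2 at 180° (2.3); SH at 240° is gauche with I at 300° (3.2); SH at 240° is gauche with NH2 at 180° (3.6). Total 12.5 kJ/mol.
Max at 0° (29.5 kJ/mol), min at 300° (12.5 kJ/mol); barrier = 17.0 kJ/mol.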